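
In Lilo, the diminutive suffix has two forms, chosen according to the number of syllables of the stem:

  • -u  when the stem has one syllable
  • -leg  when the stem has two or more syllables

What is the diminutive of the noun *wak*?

waku

With one syllable, *wak* takes -u → *waku*.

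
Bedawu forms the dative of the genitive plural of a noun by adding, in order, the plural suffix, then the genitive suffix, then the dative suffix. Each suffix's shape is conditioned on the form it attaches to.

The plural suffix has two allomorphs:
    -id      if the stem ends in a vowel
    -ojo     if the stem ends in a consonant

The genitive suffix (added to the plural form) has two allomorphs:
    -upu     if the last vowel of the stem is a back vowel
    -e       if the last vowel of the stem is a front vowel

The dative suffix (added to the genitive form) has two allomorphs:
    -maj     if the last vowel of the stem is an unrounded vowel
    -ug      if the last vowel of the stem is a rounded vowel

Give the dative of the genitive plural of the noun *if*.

Since the final sound of *if* is /f/ (a consonant), it takes -ojo, giving *ifojo*.
The plural form *ifojo*: last vowel = /o/, a back vowel → -upu → *ifojoupu*.
The genitive form *ifojoupu* — last vowel /u/ (a rounded vowel) → -ug → *ifojoupuug*.

ifojoupuug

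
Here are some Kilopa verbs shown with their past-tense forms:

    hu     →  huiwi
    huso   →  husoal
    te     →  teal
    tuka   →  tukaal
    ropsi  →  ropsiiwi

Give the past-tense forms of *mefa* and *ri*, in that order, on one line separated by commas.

The suffix is conditioned by the last vowel: -iwi when the last vowel of the stem is a high vowel (*hu*, *ropsi*); -al when the last vowel of the stem is a non-high vowel (*huso*, *te*, *tuka*).
Since the last vowel of *mefa* is /a/ (a non-high vowel), it takes -al, giving *mefaal*.
Since the last vowel of *ri* is /i/ (a high vowel), it takes -iwi, giving *riiwi*.

mefaal, riiwi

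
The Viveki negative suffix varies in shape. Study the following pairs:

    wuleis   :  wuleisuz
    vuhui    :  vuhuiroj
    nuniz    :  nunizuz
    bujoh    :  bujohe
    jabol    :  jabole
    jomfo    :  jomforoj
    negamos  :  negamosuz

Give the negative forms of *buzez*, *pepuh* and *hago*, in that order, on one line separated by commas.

buzezuz, pepuhe, hagoroj

The pattern is sibilance of the final sound: -uz when the stem ends in a sibilant (*wuleis*, *nuniz*, *negamos*); -e when the stem ends in a non-sibilant consonant (*bujoh*, *jabol*); -roj when the stem ends in a vowel (*vuhui*, *jomfo*).
*buzez*: final sound = /z/, a sibilant → -uz → *buzezuz*.
The final sound of *pepuh* is /h/, which is a non-sibilant consonant, so the suffix is -e, giving *pepuhe*.
*hago* — final sound /o/ (a vowel) → -roj → *hagoroj*.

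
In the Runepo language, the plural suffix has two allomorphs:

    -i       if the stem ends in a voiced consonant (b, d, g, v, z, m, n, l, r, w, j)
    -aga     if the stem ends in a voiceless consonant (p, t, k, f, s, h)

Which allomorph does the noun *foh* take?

-aga

The final consonant of *foh* is /h/, which is voiceless, so the suffix is -aga.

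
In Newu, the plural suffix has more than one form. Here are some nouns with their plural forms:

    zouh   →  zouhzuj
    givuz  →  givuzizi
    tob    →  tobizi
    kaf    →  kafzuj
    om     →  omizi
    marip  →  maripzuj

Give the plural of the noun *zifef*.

zifefzuj

The alternation tracks the final consonant of the stem — -zuj when the stem ends in a voiceless consonant (*zouh*, *kaf*, *marip*); -izi when the stem ends in a voiced consonant (*givuz*, *tob*, *om*).
*zifef* — final consonant /f/ (voiceless) → -zuj → *zifefzuj*.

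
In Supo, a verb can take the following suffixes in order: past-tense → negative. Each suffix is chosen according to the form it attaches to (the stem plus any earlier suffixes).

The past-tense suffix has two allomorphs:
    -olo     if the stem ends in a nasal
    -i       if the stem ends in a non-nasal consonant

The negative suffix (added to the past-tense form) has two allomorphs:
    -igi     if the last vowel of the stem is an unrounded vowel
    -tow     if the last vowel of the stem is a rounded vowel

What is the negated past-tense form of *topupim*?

topupimolotow

Since the final consonant of *topupim* is /m/ (a nasal), it takes -olo, giving *topupimolo*.
The past-tense form *topupimolo* — last vowel /o/ (a rounded vowel) → -tow → *topupimolotow*.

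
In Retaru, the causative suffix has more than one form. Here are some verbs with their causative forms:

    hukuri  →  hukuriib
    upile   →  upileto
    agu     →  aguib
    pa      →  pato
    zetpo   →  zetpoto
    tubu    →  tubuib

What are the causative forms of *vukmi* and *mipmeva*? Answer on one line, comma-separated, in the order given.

vukmiib, mipmevato

The suffix is conditioned by the last vowel: -ib when the last vowel of the stem is a high vowel (*hukuri*, *agu*, *tubu*); -to when the last vowel of the stem is a non-high vowel (*upile*, *pa*, *zetpo*).
The last vowel of *vukmi* is /i/, which is a high vowel, so the suffix is -ib, giving *vukmiib*.
The last vowel of *mipmeva* is /a/, which is a non-high vowel, so the suffix is -to, giving *mipmevato*.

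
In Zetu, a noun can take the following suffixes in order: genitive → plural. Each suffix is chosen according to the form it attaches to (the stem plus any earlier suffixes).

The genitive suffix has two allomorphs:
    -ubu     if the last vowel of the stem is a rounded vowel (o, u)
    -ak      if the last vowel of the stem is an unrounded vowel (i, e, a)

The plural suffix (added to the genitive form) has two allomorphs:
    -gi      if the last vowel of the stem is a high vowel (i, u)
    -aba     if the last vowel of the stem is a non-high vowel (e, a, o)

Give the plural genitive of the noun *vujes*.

vujesakaba

*vujes*: last vowel = /e/, an unrounded vowel → -ak → *vujesak*.
The last vowel of the genitive form *vujesak* is /a/, which is a non-high vowel, so the plural suffix is -aba, giving *vujesakaba*.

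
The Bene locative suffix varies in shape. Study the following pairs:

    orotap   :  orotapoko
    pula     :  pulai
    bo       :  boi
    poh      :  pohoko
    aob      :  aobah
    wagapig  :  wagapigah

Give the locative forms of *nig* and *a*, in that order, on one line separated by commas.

The alternation tracks the final sound of the stem — -oko when the stem ends in a voiceless consonant (*orotap*, *poh*); -ah when the stem ends in a voiced consonant (*aob*, *wagapig*); -i when the stem ends in a vowel (*pula*, *bo*).
Since the final sound of *nig* is /g/ (a voiced consonant), it takes -ah, giving *nigah*.
*a* — final sound /a/ (a vowel) → -i → *ai*.

nigah, ai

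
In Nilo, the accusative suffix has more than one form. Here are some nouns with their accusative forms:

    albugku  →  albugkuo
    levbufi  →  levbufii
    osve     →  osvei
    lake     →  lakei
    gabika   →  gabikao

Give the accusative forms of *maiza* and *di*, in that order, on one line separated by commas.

maizao, dii

The suffix is conditioned by the last vowel: -i when the last vowel of the stem is a front vowel (*levbufi*, *osve*, *lake*); -o when the last vowel of the stem is a back vowel (*albugku*, *gabika*).
The last vowel of *maiza* is /a/, which is a back vowel, so the suffix is -o, giving *maizao*.
Since the last vowel of *di* is /i/ (a front vowel), it takes -i, giving *dii*.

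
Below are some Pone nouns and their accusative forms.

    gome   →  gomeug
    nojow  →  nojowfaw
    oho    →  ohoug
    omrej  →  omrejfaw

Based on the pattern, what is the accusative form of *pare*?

pareug

The pattern is consonant vs. vowel: -faw when the stem ends in a consonant (*nojow*, *omrej*); -ug when the stem ends in a vowel (*gome*, *oho*).
Since the final sound of *pare* is /e/ (a vowel), it takes -ug, giving *pareug*.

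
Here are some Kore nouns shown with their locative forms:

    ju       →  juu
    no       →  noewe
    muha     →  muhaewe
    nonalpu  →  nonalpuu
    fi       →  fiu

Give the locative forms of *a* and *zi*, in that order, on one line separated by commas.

aewe, ziu

The suffix is conditioned by the last vowel: -u when the last vowel of the stem is a high vowel (*ju*, *nonalpu*, *fi*); -ewe when the last vowel of the stem is a non-high vowel (*no*, *muha*).
*a*: last vowel = /a/, a non-high vowel → -ewe → *aewe*.
*zi* — last vowel /i/ (a high vowel) → -u → *ziu*.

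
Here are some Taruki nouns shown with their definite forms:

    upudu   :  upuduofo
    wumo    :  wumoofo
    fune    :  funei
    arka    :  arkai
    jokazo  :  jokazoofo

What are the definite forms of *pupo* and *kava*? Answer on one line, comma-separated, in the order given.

The suffix is conditioned by the last vowel: -ofo when the last vowel of the stem is a rounded vowel (*upudu*, *wumo*, *jokazo*); -i when the last vowel of the stem is an unrounded vowel (*fune*, *arka*).
*pupo* — last vowel /o/ (a rounded vowel) → -ofo → *pupoofo*.
The last vowel of *kava* is /a/, which is an unrounded vowel, so the suffix is -i, giving *kavai*.

pupoofo, kavai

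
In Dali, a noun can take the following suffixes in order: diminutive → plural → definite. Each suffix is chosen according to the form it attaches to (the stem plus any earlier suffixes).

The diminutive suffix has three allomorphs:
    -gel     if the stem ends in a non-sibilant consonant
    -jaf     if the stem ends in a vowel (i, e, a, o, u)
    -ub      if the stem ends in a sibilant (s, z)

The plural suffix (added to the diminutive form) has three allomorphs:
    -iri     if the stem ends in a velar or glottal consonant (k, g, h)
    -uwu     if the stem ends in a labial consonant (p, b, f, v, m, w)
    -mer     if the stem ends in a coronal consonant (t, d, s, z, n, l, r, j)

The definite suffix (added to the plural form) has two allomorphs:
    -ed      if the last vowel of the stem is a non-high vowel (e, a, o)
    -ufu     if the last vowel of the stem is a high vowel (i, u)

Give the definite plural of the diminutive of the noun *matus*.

matusubuwuufu

The final sound of *matus* is /s/, which is a sibilant, so the diminutive suffix is -ub, giving *matusub*.
Since the final consonant of the diminutive form *matusub* is /b/ (labial), it takes -uwu, giving *matusubuwu*.
The last vowel of the plural form *matusubuwu* is /u/, which is a high vowel, so the definite suffix is -ufu, giving *matusubuwuufu*.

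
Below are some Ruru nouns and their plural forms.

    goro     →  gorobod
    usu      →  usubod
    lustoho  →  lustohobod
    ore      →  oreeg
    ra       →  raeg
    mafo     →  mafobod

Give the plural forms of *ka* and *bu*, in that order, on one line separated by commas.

The suffix is conditioned by the last vowel: -bod when the last vowel of the stem is a rounded vowel (*goro*, *usu*, *lustoho*, *mafo*); -eg when the last vowel of the stem is an unrounded vowel (*ore*, *ra*).
*ka* — last vowel /a/ (an unrounded vowel) → -eg → *kaeg*.
The last vowel of *bu* is /u/, which is a rounded vowel, so the suffix is -bod, giving *bubod*.

kaeg, bubod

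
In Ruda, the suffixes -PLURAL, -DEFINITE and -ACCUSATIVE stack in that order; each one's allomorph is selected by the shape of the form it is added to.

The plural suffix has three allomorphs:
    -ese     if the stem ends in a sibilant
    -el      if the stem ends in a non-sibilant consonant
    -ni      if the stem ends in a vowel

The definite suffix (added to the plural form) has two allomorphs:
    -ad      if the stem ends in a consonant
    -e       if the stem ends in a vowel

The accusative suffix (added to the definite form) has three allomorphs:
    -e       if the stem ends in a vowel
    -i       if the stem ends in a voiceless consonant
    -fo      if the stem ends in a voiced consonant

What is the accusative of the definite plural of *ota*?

Since the final sound of *ota* is /a/ (a vowel), it takes -ni, giving *otani*.
The plural form *otani*: final sound = /i/, a vowel → -e → *otanie*.
The definite form *otanie*: final sound = /e/, a vowel → -e → *otaniee*.

otaniee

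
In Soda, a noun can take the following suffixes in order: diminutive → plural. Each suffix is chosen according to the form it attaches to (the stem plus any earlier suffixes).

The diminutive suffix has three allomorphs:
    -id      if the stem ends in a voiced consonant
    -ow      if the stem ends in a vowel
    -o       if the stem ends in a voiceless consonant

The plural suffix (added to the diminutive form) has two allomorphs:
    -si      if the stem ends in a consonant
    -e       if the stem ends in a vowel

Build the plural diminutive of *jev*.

*jev* — final sound /v/ (a voiced consonant) → -id → *jevid*.
The diminutive form *jevid* — final sound /d/ (a consonant) → -si → *jevidsi*.

jevidsi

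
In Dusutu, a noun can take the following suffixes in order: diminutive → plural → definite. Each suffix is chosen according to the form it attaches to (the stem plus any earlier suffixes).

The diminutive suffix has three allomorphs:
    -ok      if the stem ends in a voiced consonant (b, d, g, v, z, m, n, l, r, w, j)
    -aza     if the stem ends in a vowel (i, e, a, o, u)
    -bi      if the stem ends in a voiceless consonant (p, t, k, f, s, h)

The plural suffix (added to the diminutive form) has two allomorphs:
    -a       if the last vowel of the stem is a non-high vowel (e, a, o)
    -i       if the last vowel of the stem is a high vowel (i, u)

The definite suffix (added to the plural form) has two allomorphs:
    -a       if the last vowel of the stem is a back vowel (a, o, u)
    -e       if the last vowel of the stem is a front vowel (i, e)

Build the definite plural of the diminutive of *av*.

avokaa

The final sound of *av* is /v/, which is a voiced consonant, so the diminutive suffix is -ok, giving *avok*.
The last vowel of the diminutive form *avok* is /o/, which is a non-high vowel, so the plural suffix is -a, giving *avoka*.
The plural form *avoka*: last vowel = /a/, a back vowel → -a → *avokaa*.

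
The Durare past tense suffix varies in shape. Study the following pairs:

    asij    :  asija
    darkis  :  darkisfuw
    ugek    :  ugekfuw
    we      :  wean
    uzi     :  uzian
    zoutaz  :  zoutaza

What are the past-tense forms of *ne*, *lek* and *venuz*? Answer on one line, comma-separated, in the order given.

Looking at the final sound of each stem: -fuw when the stem ends in a voiceless consonant (*darkis*, *ugek*); -a when the stem ends in a voiced consonant (*asij*, *zoutaz*); -an when the stem ends in a vowel (*we*, *uzi*).
Since the final sound of *ne* is /e/ (a vowel), it takes -an, giving *nean*.
Since the final sound of *lek* is /k/ (a voiceless consonant), it takes -fuw, giving *lekfuw*.
Since the final sound of *venuz* is /z/ (a voiced consonant), it takes -a, giving *venuza*.

nean, lekfuw, venuza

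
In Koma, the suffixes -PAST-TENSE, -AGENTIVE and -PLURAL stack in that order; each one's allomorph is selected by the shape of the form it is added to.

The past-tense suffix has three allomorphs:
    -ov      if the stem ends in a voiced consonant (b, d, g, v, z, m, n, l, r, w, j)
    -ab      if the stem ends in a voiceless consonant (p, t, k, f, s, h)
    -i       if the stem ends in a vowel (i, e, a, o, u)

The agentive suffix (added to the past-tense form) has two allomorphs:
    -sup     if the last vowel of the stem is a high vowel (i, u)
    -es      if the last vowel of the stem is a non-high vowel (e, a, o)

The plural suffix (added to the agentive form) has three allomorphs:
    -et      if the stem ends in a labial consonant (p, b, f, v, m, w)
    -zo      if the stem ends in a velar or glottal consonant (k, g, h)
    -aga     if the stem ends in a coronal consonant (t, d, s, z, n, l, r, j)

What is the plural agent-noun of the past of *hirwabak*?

hirwabakabesaga

The final sound of *hirwabak* is /k/, which is a voiceless consonant, so the past-tense suffix is -ab, giving *hirwabakab*.
The last vowel of the past-tense form *hirwabakab* is /a/, which is a non-high vowel, so the agentive suffix is -es, giving *hirwabakabes*.
The agentive form *hirwabakabes* — final consonant /s/ (coronal) → -aga → *hirwabakabesaga*.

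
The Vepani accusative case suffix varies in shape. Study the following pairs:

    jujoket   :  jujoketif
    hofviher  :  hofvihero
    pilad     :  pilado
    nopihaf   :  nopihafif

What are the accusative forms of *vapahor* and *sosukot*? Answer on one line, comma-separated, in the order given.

vapahoro, sosukotif

The pattern is voicing of the final consonant: -if when the stem ends in a voiceless consonant (*jujoket*, *nopihaf*); -o when the stem ends in a voiced consonant (*hofviher*, *pilad*).
*vapahor* — final consonant /r/ (voiced) → -o → *vapahoro*.
The final consonant of *sosukot* is /t/, which is voiceless, so the suffix is -if, giving *sosukotif*.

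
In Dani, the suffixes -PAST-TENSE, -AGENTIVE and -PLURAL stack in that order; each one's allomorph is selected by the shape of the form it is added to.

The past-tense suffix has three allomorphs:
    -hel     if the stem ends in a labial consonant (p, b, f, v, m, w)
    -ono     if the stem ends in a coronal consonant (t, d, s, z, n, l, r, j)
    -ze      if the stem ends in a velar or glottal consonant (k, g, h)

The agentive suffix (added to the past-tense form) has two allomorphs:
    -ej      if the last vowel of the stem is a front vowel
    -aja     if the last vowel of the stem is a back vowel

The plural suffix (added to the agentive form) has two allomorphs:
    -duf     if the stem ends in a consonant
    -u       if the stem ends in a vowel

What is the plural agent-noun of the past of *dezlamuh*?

The final consonant of *dezlamuh* is /h/, which is velar/glottal, so the past-tense suffix is -ze, giving *dezlamuhze*.
The last vowel of the past-tense form *dezlamuhze* is /e/, which is a front vowel, so the agentive suffix is -ej, giving *dezlamuhzeej*.
The agentive form *dezlamuhzeej*: final sound = /j/, a consonant → -duf → *dezlamuhzeejduf*.

dezlamuhzeejduf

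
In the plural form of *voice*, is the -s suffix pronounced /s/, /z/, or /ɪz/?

The stem *voice* ends in a sibilant (/s, z, ʃ, ʒ, tʃ, dʒ/).
The plural suffix surfaces as /ɪz/ after sibilants, /s/ after other voiceless consonants, and /z/ after other voiced sounds.
So the plural -s on *voice* is pronounced /ɪz/.

/ɪz/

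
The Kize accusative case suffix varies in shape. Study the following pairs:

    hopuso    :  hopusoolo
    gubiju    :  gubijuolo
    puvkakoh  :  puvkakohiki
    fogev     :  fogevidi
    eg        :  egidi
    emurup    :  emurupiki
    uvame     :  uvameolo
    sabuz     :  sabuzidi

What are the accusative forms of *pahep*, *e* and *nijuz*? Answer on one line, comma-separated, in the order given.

The alternation tracks the final sound of the stem — -iki when the stem ends in a voiceless consonant (*puvkakoh*, *emurup*); -idi when the stem ends in a voiced consonant (*fogev*, *eg*, *sabuz*); -olo when the stem ends in a vowel (*hopuso*, *gubiju*, *uvame*).
Since the final sound of *pahep* is /p/ (a voiceless consonant), it takes -iki, giving *pahepiki*.
Since the final sound of *e* is /e/ (a vowel), it takes -olo, giving *eolo*.
The final sound of *nijuz* is /z/, which is a voiced consonant, so the suffix is -idi, giving *nijuzidi*.

pahepiki, eolo, nijuzidi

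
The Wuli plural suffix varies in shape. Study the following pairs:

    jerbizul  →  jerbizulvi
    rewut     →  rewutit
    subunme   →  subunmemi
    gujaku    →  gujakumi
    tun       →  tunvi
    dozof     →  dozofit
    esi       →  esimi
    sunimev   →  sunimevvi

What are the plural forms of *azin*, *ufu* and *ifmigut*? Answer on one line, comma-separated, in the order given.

The suffix is conditioned by the final sound: -it when the stem ends in a voiceless consonant (*rewut*, *dozof*); -vi when the stem ends in a voiced consonant (*jerbizul*, *tun*, *sunimev*); -mi when the stem ends in a vowel (*subunme*, *gujaku*, *esi*).
*azin*: final sound = /n/, a voiced consonant → -vi → *azinvi*.
*ufu* — final sound /u/ (a vowel) → -mi → *ufumi*.
Since the final sound of *ifmigut* is /t/ (a voiceless consonant), it takes -it, giving *ifmigutit*.

azinvi, ufumi, ifmigutit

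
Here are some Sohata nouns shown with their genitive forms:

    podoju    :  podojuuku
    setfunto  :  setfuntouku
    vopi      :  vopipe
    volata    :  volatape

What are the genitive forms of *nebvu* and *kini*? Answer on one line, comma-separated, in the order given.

nebvuuku, kinipe

The pattern is rounding harmony: -uku when the last vowel of the stem is a rounded vowel (*podoju*, *setfunto*); -pe when the last vowel of the stem is an unrounded vowel (*vopi*, *volata*).
*nebvu* — last vowel /u/ (a rounded vowel) → -uku → *nebvuuku*.
The last vowel of *kini* is /i/, which is an unrounded vowel, so the suffix is -pe, giving *kinipe*.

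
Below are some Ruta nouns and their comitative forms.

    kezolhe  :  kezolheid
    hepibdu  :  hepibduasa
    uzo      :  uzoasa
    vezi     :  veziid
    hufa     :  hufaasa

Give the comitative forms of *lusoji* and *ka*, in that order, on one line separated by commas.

Looking at the last vowel of each stem: -id when the last vowel of the stem is a front vowel (*kezolhe*, *vezi*); -asa when the last vowel of the stem is a back vowel (*hepibdu*, *uzo*, *hufa*).
The last vowel of *lusoji* is /i/, which is a front vowel, so the suffix is -id, giving *lusojiid*.
*ka*: last vowel = /a/, a back vowel → -asa → *kaasa*.

lusojiid, kaasa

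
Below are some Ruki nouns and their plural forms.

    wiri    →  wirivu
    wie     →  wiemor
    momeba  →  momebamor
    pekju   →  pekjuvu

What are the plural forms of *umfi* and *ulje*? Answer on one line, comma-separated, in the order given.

umfivu, uljemor

The suffix is conditioned by the last vowel: -vu when the last vowel of the stem is a high vowel (*wiri*, *pekju*); -mor when the last vowel of the stem is a non-high vowel (*wie*, *momeba*).
*umfi* — last vowel /i/ (a high vowel) → -vu → *umfivu*.
The last vowel of *ulje* is /e/, which is a non-high vowel, so the suffix is -mor, giving *uljemor*.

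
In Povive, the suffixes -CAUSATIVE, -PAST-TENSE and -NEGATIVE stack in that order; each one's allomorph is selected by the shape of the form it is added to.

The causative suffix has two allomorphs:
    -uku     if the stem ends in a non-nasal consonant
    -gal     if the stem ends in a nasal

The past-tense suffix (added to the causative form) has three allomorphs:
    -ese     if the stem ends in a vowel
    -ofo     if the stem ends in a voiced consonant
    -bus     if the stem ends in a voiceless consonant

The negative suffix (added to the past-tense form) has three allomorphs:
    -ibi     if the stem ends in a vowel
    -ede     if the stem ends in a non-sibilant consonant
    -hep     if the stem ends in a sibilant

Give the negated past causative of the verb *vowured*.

vowuredukueseibi

*vowured*: final consonant = /d/, non-nasal → -uku → *vowureduku*.
The final sound of the causative form *vowureduku* is /u/, which is a vowel, so the past-tense suffix is -ese, giving *vowuredukuese*.
The final sound of the past-tense form *vowuredukuese* is /e/, which is a vowel, so the negative suffix is -ibi, giving *vowuredukueseibi*.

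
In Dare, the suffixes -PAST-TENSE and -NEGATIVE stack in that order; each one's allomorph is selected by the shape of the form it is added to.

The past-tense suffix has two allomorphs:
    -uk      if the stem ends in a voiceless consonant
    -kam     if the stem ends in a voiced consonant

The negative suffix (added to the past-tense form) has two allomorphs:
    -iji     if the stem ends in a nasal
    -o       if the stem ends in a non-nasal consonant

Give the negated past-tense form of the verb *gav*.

gavkamiji

*gav* — final consonant /v/ (voiced) → -kam → *gavkam*.
The past-tense form *gavkam*: final consonant = /m/, a nasal → -iji → *gavkamiji*.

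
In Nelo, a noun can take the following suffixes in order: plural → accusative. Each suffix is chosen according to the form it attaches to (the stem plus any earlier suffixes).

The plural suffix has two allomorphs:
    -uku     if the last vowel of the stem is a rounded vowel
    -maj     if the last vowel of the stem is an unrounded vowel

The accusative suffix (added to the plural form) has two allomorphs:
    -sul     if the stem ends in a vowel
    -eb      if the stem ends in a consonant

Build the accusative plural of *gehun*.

The last vowel of *gehun* is /u/, which is a rounded vowel, so the plural suffix is -uku, giving *gehunuku*.
Since the final sound of the plural form *gehunuku* is /u/ (a vowel), it takes -sul, giving *gehunukusul*.

gehunukusul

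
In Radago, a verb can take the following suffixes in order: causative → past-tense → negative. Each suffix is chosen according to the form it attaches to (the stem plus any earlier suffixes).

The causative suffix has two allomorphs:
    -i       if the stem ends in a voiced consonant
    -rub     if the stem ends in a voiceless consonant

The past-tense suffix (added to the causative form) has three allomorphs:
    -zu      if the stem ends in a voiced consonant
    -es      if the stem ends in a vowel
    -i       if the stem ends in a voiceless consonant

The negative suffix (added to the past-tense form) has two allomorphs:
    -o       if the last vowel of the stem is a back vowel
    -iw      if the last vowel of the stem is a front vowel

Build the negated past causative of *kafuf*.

The final consonant of *kafuf* is /f/, which is voiceless, so the causative suffix is -rub, giving *kafufrub*.
Since the final sound of the causative form *kafufrub* is /b/ (a voiced consonant), it takes -zu, giving *kafufrubzu*.
The past-tense form *kafufrubzu* — last vowel /u/ (a back vowel) → -o → *kafufrubzuo*.

kafufrubzuo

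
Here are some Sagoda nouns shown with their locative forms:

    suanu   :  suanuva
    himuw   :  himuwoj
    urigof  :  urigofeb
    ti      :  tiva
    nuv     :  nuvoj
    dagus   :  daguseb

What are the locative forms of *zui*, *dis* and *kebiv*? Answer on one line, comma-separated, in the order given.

zuiva, diseb, kebivoj

The alternation tracks the final sound of the stem — -eb when the stem ends in a voiceless consonant (*urigof*, *dagus*); -oj when the stem ends in a voiced consonant (*himuw*, *nuv*); -va when the stem ends in a vowel (*suanu*, *ti*).
*zui* — final sound /i/ (a vowel) → -va → *zuiva*.
*dis*: final sound = /s/, a voiceless consonant → -eb → *diseb*.
*kebiv* — final sound /v/ (a voiced consonant) → -oj → *kebivoj*.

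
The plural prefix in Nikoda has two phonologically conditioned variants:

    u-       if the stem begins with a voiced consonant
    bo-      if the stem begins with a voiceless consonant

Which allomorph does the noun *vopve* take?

Since the first consonant of *vopve* is /v/ (voiced), it takes u-.

u-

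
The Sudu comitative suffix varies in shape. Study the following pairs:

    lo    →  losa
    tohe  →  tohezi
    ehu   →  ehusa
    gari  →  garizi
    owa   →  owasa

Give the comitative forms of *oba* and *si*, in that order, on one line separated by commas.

The alternation tracks the last vowel of the stem — -zi when the last vowel of the stem is a front vowel (*tohe*, *gari*); -sa when the last vowel of the stem is a back vowel (*lo*, *ehu*, *owa*).
*oba* — last vowel /a/ (a back vowel) → -sa → *obasa*.
Since the last vowel of *si* is /i/ (a front vowel), it takes -zi, giving *sizi*.

obasa, sizi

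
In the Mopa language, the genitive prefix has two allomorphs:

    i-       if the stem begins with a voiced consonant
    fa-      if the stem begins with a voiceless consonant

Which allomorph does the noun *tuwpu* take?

*tuwpu*: first consonant = /t/, voiceless → fa-.

fa-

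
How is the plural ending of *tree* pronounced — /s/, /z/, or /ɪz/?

The stem *tree* ends in a voiced non-sibilant sound.
The plural suffix surfaces as /ɪz/ after sibilants, /s/ after other voiceless consonants, and /z/ after other voiced sounds.
So the plural -s on *tree* is pronounced /z/.

/z/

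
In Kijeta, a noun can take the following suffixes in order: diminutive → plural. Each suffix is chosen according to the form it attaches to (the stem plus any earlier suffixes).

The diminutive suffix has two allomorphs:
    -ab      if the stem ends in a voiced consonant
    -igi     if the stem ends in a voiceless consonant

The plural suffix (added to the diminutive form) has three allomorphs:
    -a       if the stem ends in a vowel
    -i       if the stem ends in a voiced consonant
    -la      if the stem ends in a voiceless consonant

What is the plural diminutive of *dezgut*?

dezgutigia

Since the final consonant of *dezgut* is /t/ (voiceless), it takes -igi, giving *dezgutigi*.
The diminutive form *dezgutigi*: final sound = /i/, a vowel → -a → *dezgutigia*.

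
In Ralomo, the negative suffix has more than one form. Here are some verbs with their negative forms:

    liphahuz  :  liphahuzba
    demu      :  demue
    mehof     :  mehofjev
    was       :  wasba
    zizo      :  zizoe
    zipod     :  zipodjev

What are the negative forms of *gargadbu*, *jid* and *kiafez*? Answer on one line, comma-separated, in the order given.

gargadbue, jidjev, kiafezba

The pattern is sibilance of the final sound: -ba when the stem ends in a sibilant (*liphahuz*, *was*); -jev when the stem ends in a non-sibilant consonant (*mehof*, *zipod*); -e when the stem ends in a vowel (*demu*, *zizo*).
*gargadbu* — final sound /u/ (a vowel) → -e → *gargadbue*.
*jid*: final sound = /d/, a non-sibilant consonant → -jev → *jidjev*.
Since the final sound of *kiafez* is /z/ (a sibilant), it takes -ba, giving *kiafezba*.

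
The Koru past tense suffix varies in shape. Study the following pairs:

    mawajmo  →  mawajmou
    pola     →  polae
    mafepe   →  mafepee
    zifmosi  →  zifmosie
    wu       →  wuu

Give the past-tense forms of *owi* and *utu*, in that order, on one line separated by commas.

Looking at the last vowel of each stem: -u when the last vowel of the stem is a rounded vowel (*mawajmo*, *wu*); -e when the last vowel of the stem is an unrounded vowel (*pola*, *mafepe*, *zifmosi*).
The last vowel of *owi* is /i/, which is an unrounded vowel, so the suffix is -e, giving *owie*.
The last vowel of *utu* is /u/, which is a rounded vowel, so the suffix is -u, giving *utuu*.

owie, utuu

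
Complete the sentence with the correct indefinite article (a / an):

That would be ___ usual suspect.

a

The indefinite article is chosen by the initial *sound* of the following word, not its spelling.
*usual* begins with the sound /juː/ (u pronounced /juː/) — a consonant sound.
So the article is *a*: That would be a usual suspect.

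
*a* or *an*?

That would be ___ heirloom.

The indefinite article is chosen by the initial *sound* of the following word, not its spelling.
*heirloom* begins with the sound /ɛ/ (silent h) — a vowel sound.
So the article is *an*: That would be an heirloom.

an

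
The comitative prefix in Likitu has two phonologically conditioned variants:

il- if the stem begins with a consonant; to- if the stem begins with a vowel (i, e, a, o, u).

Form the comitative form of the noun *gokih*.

ilgokih

*gokih* — first sound /g/ (a consonant) → il- → *ilgokih*.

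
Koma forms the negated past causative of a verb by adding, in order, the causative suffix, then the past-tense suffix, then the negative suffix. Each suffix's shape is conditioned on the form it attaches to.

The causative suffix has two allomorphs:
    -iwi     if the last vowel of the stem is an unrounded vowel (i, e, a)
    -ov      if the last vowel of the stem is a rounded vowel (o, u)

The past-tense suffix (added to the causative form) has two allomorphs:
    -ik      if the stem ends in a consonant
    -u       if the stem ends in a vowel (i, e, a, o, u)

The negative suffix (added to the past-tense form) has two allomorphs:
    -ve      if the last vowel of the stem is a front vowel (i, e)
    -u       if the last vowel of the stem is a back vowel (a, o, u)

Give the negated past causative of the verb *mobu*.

Since the last vowel of *mobu* is /u/ (a rounded vowel), it takes -ov, giving *mobuov*.
The causative form *mobuov*: final sound = /v/, a consonant → -ik → *mobuovik*.
The last vowel of the past-tense form *mobuovik* is /i/, which is a front vowel, so the negative suffix is -ve, giving *mobuovikve*.

mobuovikve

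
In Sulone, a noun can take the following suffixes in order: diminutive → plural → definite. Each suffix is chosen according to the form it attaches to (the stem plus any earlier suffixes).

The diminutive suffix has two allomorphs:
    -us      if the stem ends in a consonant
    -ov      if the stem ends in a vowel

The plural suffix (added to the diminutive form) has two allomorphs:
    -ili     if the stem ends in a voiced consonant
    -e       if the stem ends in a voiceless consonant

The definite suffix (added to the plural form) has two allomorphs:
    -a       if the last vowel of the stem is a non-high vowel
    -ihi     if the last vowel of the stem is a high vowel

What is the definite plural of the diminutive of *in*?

*in*: final sound = /n/, a consonant → -us → *inus*.
The diminutive form *inus*: final consonant = /s/, voiceless → -e → *inuse*.
The plural form *inuse*: last vowel = /e/, a non-high vowel → -a → *inusea*.

inusea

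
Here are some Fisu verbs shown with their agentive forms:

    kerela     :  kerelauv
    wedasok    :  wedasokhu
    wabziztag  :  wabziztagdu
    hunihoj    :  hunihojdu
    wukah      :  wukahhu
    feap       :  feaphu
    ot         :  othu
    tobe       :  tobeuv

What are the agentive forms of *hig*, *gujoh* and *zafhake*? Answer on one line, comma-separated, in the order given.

Looking at the final sound of each stem: -hu when the stem ends in a voiceless consonant (*wedasok*, *wukah*, *feap*, *ot*); -du when the stem ends in a voiced consonant (*wabziztag*, *hunihoj*); -uv when the stem ends in a vowel (*kerela*, *tobe*).
The final sound of *hig* is /g/, which is a voiced consonant, so the suffix is -du, giving *higdu*.
Since the final sound of *gujoh* is /h/ (a voiceless consonant), it takes -hu, giving *gujohhu*.
*zafhake* — final sound /e/ (a vowel) → -uv → *zafhakeuv*.

higdu, gujohhu, zafhakeuv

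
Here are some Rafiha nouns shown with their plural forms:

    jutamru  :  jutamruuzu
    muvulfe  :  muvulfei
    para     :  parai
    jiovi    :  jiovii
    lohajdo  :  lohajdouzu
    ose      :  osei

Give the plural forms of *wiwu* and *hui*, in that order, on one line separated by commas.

wiwuuzu, huii

Looking at the last vowel of each stem: -uzu when the last vowel of the stem is a rounded vowel (*jutamru*, *lohajdo*); -i when the last vowel of the stem is an unrounded vowel (*muvulfe*, *para*, *jiovi*, *ose*).
Since the last vowel of *wiwu* is /u/ (a rounded vowel), it takes -uzu, giving *wiwuuzu*.
Since the last vowel of *hui* is /i/ (an unrounded vowel), it takes -i, giving *huii*.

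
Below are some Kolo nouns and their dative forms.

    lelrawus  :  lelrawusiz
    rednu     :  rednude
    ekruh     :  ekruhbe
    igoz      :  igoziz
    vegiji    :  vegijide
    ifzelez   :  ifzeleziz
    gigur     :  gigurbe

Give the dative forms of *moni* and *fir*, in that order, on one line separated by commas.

monide, firbe

Looking at the final sound of each stem: -iz when the stem ends in a sibilant (*lelrawus*, *igoz*, *ifzelez*); -be when the stem ends in a non-sibilant consonant (*ekruh*, *gigur*); -de when the stem ends in a vowel (*rednu*, *vegiji*).
The final sound of *moni* is /i/, which is a vowel, so the suffix is -de, giving *monide*.
*fir*: final sound = /r/, a non-sibilant consonant → -be → *firbe*.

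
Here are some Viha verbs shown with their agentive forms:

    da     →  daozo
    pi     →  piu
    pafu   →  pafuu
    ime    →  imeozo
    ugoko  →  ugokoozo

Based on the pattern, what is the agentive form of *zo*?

zoozo

The alternation tracks the last vowel of the stem — -u when the last vowel of the stem is a high vowel (*pi*, *pafu*); -ozo when the last vowel of the stem is a non-high vowel (*da*, *ime*, *ugoko*).
Since the last vowel of *zo* is /o/ (a non-high vowel), it takes -ozo, giving *zoozo*.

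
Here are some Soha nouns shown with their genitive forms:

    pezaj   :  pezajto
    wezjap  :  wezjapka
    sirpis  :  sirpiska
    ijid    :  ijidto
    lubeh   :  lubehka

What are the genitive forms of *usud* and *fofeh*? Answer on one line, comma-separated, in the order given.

Looking at the final consonant of each stem: -ka when the stem ends in a voiceless consonant (*wezjap*, *sirpis*, *lubeh*); -to when the stem ends in a voiced consonant (*pezaj*, *ijid*).
*usud*: final consonant = /d/, voiced → -to → *usudto*.
*fofeh* — final consonant /h/ (voiceless) → -ka → *fofehka*.

usudto, fofehka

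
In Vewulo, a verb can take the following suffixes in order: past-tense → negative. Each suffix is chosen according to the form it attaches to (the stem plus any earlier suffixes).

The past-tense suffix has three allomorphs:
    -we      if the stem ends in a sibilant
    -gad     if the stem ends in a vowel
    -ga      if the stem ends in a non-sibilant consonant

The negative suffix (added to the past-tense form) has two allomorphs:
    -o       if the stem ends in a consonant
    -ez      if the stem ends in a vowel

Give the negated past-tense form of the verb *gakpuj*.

gakpujgaez

Since the final sound of *gakpuj* is /j/ (a non-sibilant consonant), it takes -ga, giving *gakpujga*.
The final sound of the past-tense form *gakpujga* is /a/, which is a vowel, so the negative suffix is -ez, giving *gakpujgaez*.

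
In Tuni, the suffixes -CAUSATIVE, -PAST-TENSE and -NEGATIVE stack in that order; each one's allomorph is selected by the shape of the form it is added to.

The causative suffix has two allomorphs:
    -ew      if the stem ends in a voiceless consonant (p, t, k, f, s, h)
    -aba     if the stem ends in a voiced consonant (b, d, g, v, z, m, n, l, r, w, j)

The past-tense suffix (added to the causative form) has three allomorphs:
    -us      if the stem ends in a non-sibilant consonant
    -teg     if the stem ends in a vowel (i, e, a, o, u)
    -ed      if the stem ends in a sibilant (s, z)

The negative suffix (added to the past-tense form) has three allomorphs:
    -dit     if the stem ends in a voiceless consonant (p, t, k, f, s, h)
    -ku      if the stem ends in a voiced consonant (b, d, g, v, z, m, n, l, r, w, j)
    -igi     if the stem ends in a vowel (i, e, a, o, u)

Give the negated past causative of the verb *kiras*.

kirasewusdit

Since the final consonant of *kiras* is /s/ (voiceless), it takes -ew, giving *kirasew*.
The causative form *kirasew*: final sound = /w/, a non-sibilant consonant → -us → *kirasewus*.
The final sound of the past-tense form *kirasewus* is /s/, which is a voiceless consonant, so the negative suffix is -dit, giving *kirasewusdit*.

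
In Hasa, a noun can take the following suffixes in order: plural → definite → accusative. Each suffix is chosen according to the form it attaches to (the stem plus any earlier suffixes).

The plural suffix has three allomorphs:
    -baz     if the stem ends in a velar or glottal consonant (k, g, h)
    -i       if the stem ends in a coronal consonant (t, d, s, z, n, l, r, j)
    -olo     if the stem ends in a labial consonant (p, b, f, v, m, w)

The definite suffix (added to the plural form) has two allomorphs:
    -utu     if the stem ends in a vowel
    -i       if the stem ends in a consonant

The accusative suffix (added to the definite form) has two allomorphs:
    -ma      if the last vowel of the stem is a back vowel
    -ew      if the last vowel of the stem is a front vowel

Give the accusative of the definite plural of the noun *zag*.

zagbaziew

Since the final consonant of *zag* is /g/ (velar/glottal), it takes -baz, giving *zagbaz*.
The final sound of the plural form *zagbaz* is /z/, which is a consonant, so the definite suffix is -i, giving *zagbazi*.
The definite form *zagbazi* — last vowel /i/ (a front vowel) → -ew → *zagbaziew*.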